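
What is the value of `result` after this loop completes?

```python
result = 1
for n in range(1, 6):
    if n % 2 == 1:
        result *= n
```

Product of odd numbers 1 to 5
`result` takes the values: 1 → 3 → 15

Answer: 15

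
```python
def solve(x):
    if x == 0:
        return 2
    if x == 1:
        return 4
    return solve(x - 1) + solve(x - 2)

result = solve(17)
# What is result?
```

Build up from base cases: solve(0)=2, solve(1)=4, solve(2)=6, solve(3)=10, solve(4)=16, solve(5)=26, solve(6)=42, ..., solve(17)=8362

Answer: 8362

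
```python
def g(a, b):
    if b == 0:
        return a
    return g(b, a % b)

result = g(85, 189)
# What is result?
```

g(85, 189) -> g(189, 85) -> g(85, 19) -> g(19, 9) -> g(9, 1) -> g(1, 0) -> 1

Answer: 1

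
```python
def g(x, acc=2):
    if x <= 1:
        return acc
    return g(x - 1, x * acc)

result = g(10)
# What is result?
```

Accumulator trace (n, acc): (10, 2) -> (9, 20) -> (8, 180) -> (7, 1440) -> (6, 10080) -> (5, 60480) -> (4, 302400) -> (3, 1209600) -> (2, 3628800) -> (1, 7257600) -> return 7257600

Answer: 7257600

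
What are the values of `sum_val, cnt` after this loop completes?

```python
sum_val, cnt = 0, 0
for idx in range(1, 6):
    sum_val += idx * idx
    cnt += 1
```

Sum of squares and count
`sum_val, cnt` takes the values: (0, 0) → (1, 0) → (1, 1) → (5, 1) → (5, 2) → (14, 2) → (14, 3) → (30, 3) → (30, 4) → (55, 4) → (55, 5)

Answer: 55, 5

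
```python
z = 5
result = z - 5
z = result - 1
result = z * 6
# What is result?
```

Trace:
`z = 5` → z = 5
`result = z - 5` → result = 0
`z = result - 1` → z = -1
`result = z * 6` → result = -6
So result = -6

Answer: -6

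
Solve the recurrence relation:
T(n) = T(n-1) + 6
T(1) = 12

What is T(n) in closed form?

Unrolling: T(n) = T(1) + 6·(n-1) = 12 + 6(n-1) = 6n + 6.

Answer: T(n) = 6n + 6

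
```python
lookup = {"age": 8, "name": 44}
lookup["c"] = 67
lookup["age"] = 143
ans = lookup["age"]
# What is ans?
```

Trace:
`lookup = {"age": 8, "name": 44}` → lookup = {'age': 8, 'name': 44}
`lookup["c"] = 67` → lookup = {'age': 8, 'name': 44, 'c': 67}
`lookup["age"] = 143` → lookup = {'age': 143, 'name': 44, 'c': 67}
`ans = lookup["age"]` → ans = 143
So ans = 143

Answer: 143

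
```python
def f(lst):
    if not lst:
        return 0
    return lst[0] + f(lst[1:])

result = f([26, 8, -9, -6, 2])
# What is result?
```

26 + 8 + (-9) + (-6) + 2 + 0 = 21

Answer: 21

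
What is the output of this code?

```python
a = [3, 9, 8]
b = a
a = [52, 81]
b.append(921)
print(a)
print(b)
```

Key concept: rebinding vs mutation: a is rebound to a new list, b still points at the original.
Step by step:
`a = [3, 9, 8]` → a = [3, 9, 8]
`b = a` → b = [3, 9, 8] (same object as a)
`a = [52, 81]` → a = [52, 81]
`b.append(921)` → b = [3, 9, 8, 921]
`print(a)` → prints [52, 81]
`print(b)` → prints [3, 9, 8, 921]

Answer:
[52, 81]
[3, 9, 8, 921]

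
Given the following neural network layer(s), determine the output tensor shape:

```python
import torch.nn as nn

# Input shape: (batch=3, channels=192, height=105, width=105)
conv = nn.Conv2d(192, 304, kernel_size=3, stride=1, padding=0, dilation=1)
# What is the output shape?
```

Input: (3, 192, 105, 105) -> Output: (3, 304, 103, 103)

Answer: (3, 304, 103, 103)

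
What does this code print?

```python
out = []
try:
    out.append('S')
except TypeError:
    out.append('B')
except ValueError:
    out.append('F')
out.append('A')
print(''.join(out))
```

Execution trace: 'S' (try body, no exception) → 'A' (after the try/except). Output: SA

Answer: SA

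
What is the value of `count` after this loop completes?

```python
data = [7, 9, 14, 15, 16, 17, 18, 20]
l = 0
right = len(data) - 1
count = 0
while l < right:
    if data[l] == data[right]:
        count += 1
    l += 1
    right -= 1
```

Count matching pairs from ends
`count` takes the values: 0

Answer: 0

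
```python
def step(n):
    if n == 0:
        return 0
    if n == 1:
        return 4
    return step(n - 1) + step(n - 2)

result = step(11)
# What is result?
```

Build up from base cases: step(0)=0, step(1)=4, step(2)=4, step(3)=8, step(4)=12, step(5)=20, step(6)=32, ..., step(11)=356

Answer: 356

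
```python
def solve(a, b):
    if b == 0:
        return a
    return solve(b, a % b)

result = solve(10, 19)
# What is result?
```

solve(10, 19) -> solve(19, 10) -> solve(10, 9) -> solve(9, 1) -> solve(1, 0) -> 1

Answer: 1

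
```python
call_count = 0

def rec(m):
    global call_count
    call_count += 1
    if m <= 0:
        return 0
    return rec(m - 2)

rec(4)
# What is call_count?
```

Linear recursion stepping by 2: 3 calls from m=4 down to ≤0.

Answer: 3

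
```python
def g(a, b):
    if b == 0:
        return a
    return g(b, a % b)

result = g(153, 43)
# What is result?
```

g(153, 43) -> g(43, 24) -> g(24, 19) -> g(19, 5) -> g(5, 4) -> g(4, 1) -> g(1, 0) -> 1

Answer: 1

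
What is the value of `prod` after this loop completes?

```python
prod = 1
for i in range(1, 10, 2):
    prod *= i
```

Product of 1, 3, 5, ... up to 9
`prod` takes the values: 1 → 3 → 15 → 105 → 945

Answer: 945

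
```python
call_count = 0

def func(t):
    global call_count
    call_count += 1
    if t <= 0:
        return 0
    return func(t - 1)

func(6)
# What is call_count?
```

Linear recursion stepping by 1: 7 calls from t=6 down to ≤0.

Answer: 7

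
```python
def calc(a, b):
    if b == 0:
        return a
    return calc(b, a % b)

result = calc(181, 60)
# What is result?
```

calc(181, 60) -> calc(60, 1) -> calc(1, 0) -> 1

Answer: 1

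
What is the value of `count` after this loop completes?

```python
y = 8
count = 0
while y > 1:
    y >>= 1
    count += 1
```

Count right shifts until 1
`count` takes the values: 0 → 1 → 2 → 3

Answer: 3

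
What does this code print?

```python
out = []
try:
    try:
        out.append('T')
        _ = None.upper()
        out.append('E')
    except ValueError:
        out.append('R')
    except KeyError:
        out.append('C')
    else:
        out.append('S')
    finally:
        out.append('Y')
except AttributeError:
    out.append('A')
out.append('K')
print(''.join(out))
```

Execution trace: 'T' (try body) → 'Y' (finally) → 'A' (outer except AttributeError) → 'K' (after the try/except). Output: TYAK

Answer: TYAK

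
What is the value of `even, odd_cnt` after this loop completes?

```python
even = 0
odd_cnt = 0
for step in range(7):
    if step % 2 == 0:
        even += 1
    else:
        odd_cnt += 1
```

Count evens and odds in range(7)
`even, odd_cnt` takes the values: (0, 0) → (1, 0) → (1, 1) → (2, 1) → (2, 2) → (3, 2) → (3, 3) → (4, 3)

Answer: 4, 3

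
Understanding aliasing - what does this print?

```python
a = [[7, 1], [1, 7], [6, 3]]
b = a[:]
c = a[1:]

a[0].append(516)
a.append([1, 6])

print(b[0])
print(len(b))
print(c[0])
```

Key concept: slice with nested mutation.
Step by step:
`a = [[7, 1], [1, 7], [6, 3]]` → a = [[7, 1], [1, 7], [6, 3]]
`b = a[:]` → b = [[7, 1], [1, 7], [6, 3]]
`c = a[1:]` → c = [[1, 7], [6, 3]]
`a[0].append(516)` → a = [[7, 1, 516], [1, 7], [6, 3]]; b = [[7, 1, 516], [1, 7], [6, 3]]
`a.append([1, 6])` → a = [[7, 1, 516], [1, 7], [6, 3], [1, 6]]
`print(b[0])` → prints [7, 1, 516]
`print(len(b))` → prints 3
`print(c[0])` → prints [1, 7]

Answer:
[7, 1, 516]
3
[1, 7]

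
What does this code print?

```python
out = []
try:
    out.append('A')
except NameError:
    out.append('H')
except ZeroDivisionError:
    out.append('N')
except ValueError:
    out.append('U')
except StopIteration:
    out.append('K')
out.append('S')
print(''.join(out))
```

Execution trace: 'A' (try body, no exception) → 'S' (after the try/except). Output: AS

Answer: AS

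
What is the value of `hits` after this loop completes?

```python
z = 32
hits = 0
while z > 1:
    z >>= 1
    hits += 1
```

Count right shifts until 1
`hits` takes the values: 0 → 1 → 2 → 3 → 4 → 5

Answer: 5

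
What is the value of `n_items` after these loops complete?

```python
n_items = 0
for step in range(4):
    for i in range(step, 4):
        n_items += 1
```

Upper triangle: 4 + 3 + ... + 1
`n_items` takes the values: 0 → 1 → 2 → 3 → 4 → 5 → 6 → 7 → 8 → 9 → 10

Answer: 10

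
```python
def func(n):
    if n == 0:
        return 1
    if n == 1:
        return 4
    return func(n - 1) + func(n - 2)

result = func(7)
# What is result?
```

Build up from base cases: func(0)=1, func(1)=4, func(2)=5, func(3)=9, func(4)=14, func(5)=23, func(6)=37, ..., func(7)=60

Answer: 60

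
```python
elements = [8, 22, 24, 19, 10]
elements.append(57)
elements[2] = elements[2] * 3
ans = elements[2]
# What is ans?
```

Trace:
`elements = [8, 22, 24, 19, 10]` → elements = [8, 22, 24, 19, 10]
`elements.append(57)` → elements = [8, 22, 24, 19, 10, 57]
`elements[2] = elements[2] * 3` → elements = [8, 22, 72, 19, 10, 57]
`ans = elements[2]` → ans = 72
So ans = 72

Answer: 72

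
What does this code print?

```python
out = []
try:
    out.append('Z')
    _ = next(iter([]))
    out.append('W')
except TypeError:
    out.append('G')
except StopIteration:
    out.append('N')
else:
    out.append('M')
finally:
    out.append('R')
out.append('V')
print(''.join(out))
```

Execution trace: 'Z' (try body) → 'N' (except StopIteration) → 'R' (finally) → 'V' (after the try/except). Output: ZNRV

Answer: ZNRV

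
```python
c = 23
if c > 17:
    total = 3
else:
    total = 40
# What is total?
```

Trace:
`c = 23` → c = 23
`if c > 17: ...` → c > 17 is True → total = 3
So total = 3

Answer: 3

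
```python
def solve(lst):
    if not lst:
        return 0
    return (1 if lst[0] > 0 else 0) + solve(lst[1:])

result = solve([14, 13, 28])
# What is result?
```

Count of positive elements in [14, 13, 28] = 3

Answer: 3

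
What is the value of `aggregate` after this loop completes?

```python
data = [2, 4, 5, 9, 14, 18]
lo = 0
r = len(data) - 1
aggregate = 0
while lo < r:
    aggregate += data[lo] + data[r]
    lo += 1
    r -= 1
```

Sum of pairs from ends
`aggregate` takes the values: 0 → 20 → 38 → 52

Answer: 52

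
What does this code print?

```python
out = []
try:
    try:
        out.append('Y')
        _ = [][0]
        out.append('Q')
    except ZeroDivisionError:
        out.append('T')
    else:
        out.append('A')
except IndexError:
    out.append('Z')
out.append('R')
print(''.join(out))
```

Execution trace: 'Y' (try body) → 'Z' (outer except IndexError) → 'R' (after the try/except). Output: YZR

Answer: YZR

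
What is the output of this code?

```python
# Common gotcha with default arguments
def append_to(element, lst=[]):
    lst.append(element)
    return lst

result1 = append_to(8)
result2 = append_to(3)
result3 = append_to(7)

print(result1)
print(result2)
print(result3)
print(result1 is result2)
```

Key concept: mutable default argument gotcha.
Step by step:
`result1 = append_to(8)` → result1 = [8]
`result2 = append_to(3)` → result1 = [8, 3] (same object as result2); result2 = [8, 3] (same object as result1)
`result3 = append_to(7)` → result1 = [8, 3, 7] (same object as result2, result3); result2 = [8, 3, 7] (same object as result1, result3); result3 = [8, 3, 7] (same object as result1, result2)
`print(result1)` → prints [8, 3, 7]
`print(result2)` → prints [8, 3, 7]
`print(result3)` → prints [8, 3, 7]
`print(result1 is result2)` → prints True

Answer:
[8, 3, 7]
[8, 3, 7]
[8, 3, 7]
True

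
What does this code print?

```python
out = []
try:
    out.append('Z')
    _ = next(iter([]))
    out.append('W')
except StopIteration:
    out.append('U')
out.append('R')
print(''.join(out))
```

Execution trace: 'Z' (try body) → 'U' (except StopIteration) → 'R' (after the try/except). Output: ZUR

Answer: ZUR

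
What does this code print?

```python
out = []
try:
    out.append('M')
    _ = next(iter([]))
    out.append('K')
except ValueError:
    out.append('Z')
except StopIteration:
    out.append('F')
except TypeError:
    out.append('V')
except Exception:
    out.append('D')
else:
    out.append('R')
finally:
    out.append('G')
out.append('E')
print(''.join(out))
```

Execution trace: 'M' (try body) → 'F' (except StopIteration) → 'G' (finally) → 'E' (after the try/except). Output: MFGE

Answer: MFGE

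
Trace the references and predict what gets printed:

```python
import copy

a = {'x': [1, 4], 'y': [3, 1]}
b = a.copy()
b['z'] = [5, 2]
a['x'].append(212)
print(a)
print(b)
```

Key concept: shallow copy of dict with mutable values.
Step by step:
`a = {'x': [1, 4], 'y': [3, 1]}` → a = {'x': [1, 4], 'y': [3, 1]}
`b = a.copy()` → b = {'x': [1, 4], 'y': [3, 1]}
`b['z'] = [5, 2]` → b = {'x': [1, 4], 'y': [3, 1], 'z': [5, 2]}
`a['x'].append(212)` → a = {'x': [1, 4, 212], 'y': [3, 1]}; b = {'x': [1, 4, 212], 'y': [3, 1], 'z': [5, 2]}
`print(a)` → prints {'x': [1, 4, 212], 'y': [3, 1]}
`print(b)` → prints {'x': [1, 4, 212], 'y': [3, 1], 'z': [5, 2]}

Answer:
{'x': [1, 4, 212], 'y': [3, 1]}
{'x': [1, 4, 212], 'y': [3, 1], 'z': [5, 2]}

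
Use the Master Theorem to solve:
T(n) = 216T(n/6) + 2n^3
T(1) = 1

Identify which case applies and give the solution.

a=216, b=6, f(n)=2n^3. log_6(216) = 3. Since c=3 = 3, Case 2 applies: T(n) = Θ(n^log_b(a) · log n) = O(n^3 log n).

Answer: O(n^3 log n) - Case 2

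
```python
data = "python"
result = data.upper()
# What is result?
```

Trace:
`data = "python"` → data = 'python'
`result = data.upper()` → result = 'PYTHON'
So result = 'PYTHON'

Answer: 'PYTHON'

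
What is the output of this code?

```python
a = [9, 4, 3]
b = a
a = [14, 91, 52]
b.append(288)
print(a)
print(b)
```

Key concept: rebinding vs mutation: a is rebound to a new list, b still points at the original.
Step by step:
`a = [9, 4, 3]` → a = [9, 4, 3]
`b = a` → b = [9, 4, 3] (same object as a)
`a = [14, 91, 52]` → a = [14, 91, 52]
`b.append(288)` → b = [9, 4, 3, 288]
`print(a)` → prints [14, 91, 52]
`print(b)` → prints [9, 4, 3, 288]

Answer:
[14, 91, 52]
[9, 4, 3, 288]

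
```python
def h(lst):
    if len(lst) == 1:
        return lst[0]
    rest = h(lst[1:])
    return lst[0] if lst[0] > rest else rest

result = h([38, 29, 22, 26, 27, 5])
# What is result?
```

Recursive max over [38, 29, 22, 26, 27, 5] = 38

Answer: 38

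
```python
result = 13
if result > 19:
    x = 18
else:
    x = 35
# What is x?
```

Trace:
`result = 13` → result = 13
`if result > 19: ...` → result > 19 is False, take else branch → x = 35
So x = 35

Answer: 35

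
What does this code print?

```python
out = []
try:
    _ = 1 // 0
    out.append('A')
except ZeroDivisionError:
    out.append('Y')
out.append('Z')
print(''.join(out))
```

Execution trace: 'Y' (except ZeroDivisionError) → 'Z' (after the try/except). Output: YZ

Answer: YZ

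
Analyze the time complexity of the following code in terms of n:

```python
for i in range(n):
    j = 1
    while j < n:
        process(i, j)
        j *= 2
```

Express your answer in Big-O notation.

This is Linear outer loop, logarithmic inner loop. Time complexity: O(n log n).

Answer: O(n log n)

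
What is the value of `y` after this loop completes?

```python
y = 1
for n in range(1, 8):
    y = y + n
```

Start at 1, add 1 through 7
`y` takes the values: 1 → 2 → 4 → 7 → 11 → 16 → 22 → 29

Answer: 29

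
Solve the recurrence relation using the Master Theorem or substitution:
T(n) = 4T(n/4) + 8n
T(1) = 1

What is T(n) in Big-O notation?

By Master Theorem: a=4, b=4, f(n)=8n. Since log_4(4) = 1 and f(n) = Θ(n^1), Case 2 applies. T(n) = O(n log n).

Answer: O(n log n)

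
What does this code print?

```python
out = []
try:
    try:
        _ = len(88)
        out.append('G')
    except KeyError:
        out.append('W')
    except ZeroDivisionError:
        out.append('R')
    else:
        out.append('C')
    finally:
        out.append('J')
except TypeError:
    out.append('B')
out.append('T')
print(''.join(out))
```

Execution trace: 'J' (finally) → 'B' (outer except TypeError) → 'T' (after the try/except). Output: JBT

Answer: JBT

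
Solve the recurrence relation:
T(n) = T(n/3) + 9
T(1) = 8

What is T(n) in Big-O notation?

Each step divides n by 3 and adds 9. After log_3(n) steps we reach T(1)=8. So T(n) = 9·log_3(n) + 8 = O(log n).

Answer: O(log n)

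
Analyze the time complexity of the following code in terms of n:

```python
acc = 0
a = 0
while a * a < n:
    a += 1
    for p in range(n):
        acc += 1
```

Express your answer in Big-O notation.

Each loop level contributes: √n × n. Multiplying the contributions gives O(n√n).

Answer: O(n√n)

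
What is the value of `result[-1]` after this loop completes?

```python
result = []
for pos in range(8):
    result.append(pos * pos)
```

Last element of squares 0 to 7
`result` takes the values: [] → [0] → [0, 1] → [0, 1, 4] → [0, 1, 4, 9] → [0, 1, 4, 9, 16] → [0, 1, 4, 9, 16, 25] → [0, 1, 4, 9, 16, 25, 36] → [0, 1, 4, 9, 16, 25, 36, 49]
So `result[-1]` = 49

Answer: 49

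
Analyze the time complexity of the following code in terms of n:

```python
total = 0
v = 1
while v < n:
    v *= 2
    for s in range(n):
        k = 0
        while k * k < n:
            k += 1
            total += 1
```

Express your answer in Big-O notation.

Each loop level contributes: log n × n × √n. Multiplying the contributions gives O(n√n log n).

Answer: O(n√n log n)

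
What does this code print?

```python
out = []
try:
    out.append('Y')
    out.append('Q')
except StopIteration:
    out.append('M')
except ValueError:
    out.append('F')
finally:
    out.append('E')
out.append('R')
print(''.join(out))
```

Execution trace: 'Y' (try body) → 'Q' (try body, no exception) → 'E' (finally) → 'R' (after the try/except). Output: YQER

Answer: YQER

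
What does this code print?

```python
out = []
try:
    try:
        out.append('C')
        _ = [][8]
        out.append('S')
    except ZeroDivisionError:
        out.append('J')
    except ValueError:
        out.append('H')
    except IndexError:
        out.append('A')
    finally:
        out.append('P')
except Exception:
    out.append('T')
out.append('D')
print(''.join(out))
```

Execution trace: 'C' (inner try body) → 'A' (inner except IndexError) → 'P' (inner finally) → 'D' (after the try/except). Output: CAPD

Answer: CAPD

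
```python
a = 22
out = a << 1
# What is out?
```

Trace:
`a = 22` → a = 22
`out = a << 1` → out = 44
So out = 44

Answer: 44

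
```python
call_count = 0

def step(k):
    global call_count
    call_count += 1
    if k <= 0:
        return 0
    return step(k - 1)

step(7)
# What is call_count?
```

Linear recursion stepping by 1: 8 calls from k=7 down to ≤0.

Answer: 8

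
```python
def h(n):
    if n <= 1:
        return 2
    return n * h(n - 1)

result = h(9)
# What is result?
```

h(9) = 9 * 8 * 7 * 6 * 5 * 4 * 3 * 2 * 2 = 725760

Answer: 725760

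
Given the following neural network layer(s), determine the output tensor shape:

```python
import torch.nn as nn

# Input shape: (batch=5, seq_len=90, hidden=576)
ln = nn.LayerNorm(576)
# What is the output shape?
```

Input: (5, 90, 576) -> Output: (5, 90, 576)

Answer: (5, 90, 576)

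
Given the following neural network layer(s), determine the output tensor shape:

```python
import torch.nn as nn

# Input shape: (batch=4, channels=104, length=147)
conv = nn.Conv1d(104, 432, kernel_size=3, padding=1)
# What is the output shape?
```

Input: (4, 104, 147) -> Output: (4, 432, 147)

Answer: (4, 432, 147)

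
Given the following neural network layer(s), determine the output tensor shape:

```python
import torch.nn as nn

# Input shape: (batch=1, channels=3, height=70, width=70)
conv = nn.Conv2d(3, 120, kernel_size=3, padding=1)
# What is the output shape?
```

Input: (1, 3, 70, 70) -> Output: (1, 120, 70, 70)

Answer: (1, 120, 70, 70)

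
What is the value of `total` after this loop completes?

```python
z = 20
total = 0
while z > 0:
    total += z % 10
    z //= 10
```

Sum digits of 20
`total` takes the values: 0 → 2

Answer: 2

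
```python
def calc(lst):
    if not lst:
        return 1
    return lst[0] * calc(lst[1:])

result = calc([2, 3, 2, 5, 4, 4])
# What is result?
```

Product over [2, 3, 2, 5, 4, 4] = 2 * 3 * 2 * 5 * 4 * 4 = 960

Answer: 960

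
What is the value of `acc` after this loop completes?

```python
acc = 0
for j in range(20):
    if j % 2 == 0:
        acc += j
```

Sum of even numbers 0 to 19
`acc` takes the values: 0 → 2 → 6 → 12 → 20 → 30 → 42 → 56 → 72 → 90

Answer: 90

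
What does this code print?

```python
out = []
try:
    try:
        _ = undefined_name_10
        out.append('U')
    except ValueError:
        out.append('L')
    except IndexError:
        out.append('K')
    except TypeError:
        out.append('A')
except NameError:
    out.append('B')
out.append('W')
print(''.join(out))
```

Execution trace: 'B' (outer except NameError) → 'W' (after the try/except). Output: BW

Answer: BW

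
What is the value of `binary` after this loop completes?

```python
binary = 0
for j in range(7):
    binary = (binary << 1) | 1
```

Build 7 consecutive 1-bits: 0b1111111
`binary` takes the values: 0 → 1 → 3 → 7 → 15 → 31 → 63 → 127

Answer: 127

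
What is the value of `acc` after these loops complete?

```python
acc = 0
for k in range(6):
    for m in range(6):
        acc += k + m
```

Sum of all k+m for k,m in 6x6
`acc` takes the values: 0 → 1 → 3 → 6 → 10 → 15 → 16 → 18 → 21 → 25 → 30 → 36 → 38 → 41 → 45 → 50 → 56 → 63 → 66 → 70 → 75 → 81 → 88 → 96 → 100 → 105 → 111 → 118 → 126 → 135 → 140 → 146 → 153 → 161 → 170 → 180

Answer: 180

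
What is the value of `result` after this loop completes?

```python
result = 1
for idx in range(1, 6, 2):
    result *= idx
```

Product of 1, 3, 5, ... up to 5
`result` takes the values: 1 → 3 → 15

Answer: 15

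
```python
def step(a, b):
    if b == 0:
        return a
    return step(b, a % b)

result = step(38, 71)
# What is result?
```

step(38, 71) -> step(71, 38) -> step(38, 33) -> step(33, 5) -> step(5, 3) -> step(3, 2) -> step(2, 1) -> step(1, 0) -> 1

Answer: 1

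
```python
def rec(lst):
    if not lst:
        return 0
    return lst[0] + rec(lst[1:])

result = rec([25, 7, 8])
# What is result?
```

25 + 7 + 8 + 0 = 40

Answer: 40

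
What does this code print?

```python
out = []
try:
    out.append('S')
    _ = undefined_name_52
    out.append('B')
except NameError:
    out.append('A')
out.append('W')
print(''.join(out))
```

Execution trace: 'S' (try body) → 'A' (except NameError) → 'W' (after the try/except). Output: SAW

Answer: SAW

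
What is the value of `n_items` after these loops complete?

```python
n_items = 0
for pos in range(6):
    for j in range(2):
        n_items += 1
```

6 * 2 = 12
`n_items` takes the values: 0 → 1 → 2 → 3 → 4 → 5 → 6 → 7 → 8 → 9 → 10 → 11 → 12

Answer: 12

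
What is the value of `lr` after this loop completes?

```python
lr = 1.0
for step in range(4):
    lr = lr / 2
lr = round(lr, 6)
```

Halving LR 4 times: 1 / 2^4
`lr` takes the values: 1.0 → 0.5 → 0.25 → 0.125 → 0.0625

Answer: 0.0625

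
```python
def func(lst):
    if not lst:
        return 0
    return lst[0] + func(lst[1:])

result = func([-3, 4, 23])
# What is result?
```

(-3) + 4 + 23 + 0 = 24

Answer: 24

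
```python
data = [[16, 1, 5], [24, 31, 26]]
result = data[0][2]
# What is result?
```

Trace:
`data = [[16, 1, 5], [24, 31, 26]]` → data = [[16, 1, 5], [24, 31, 26]]
`result = data[0][2]` → result = 5
So result = 5

Answer: 5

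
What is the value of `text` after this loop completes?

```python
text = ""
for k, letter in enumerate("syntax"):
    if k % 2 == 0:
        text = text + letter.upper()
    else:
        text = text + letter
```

Uppercase even positions in 'syntax'
`text` takes the values: "" → "S" → "Sy" → "SyN" → "SyNt" → "SyNtA" → "SyNtAx"

Answer: "SyNtAx"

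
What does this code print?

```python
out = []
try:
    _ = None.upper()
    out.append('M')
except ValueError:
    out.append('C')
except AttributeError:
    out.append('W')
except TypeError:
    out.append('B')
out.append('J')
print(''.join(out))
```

Execution trace: 'W' (except AttributeError) → 'J' (after the try/except). Output: WJ

Answer: WJ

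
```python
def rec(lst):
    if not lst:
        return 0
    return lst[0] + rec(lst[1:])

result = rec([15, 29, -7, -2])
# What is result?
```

15 + 29 + (-7) + (-2) + 0 = 35

Answer: 35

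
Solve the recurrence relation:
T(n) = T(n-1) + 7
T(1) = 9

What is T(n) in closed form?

Unrolling: T(n) = T(1) + 7·(n-1) = 9 + 7(n-1) = 7n + 2.

Answer: T(n) = 7n + 2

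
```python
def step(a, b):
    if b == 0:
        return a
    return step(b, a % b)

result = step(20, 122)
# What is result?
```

step(20, 122) -> step(122, 20) -> step(20, 2) -> step(2, 0) -> 2

Answer: 2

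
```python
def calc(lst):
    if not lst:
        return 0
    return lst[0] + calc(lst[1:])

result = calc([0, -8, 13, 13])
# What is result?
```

0 + (-8) + 13 + 13 + 0 = 18

Answer: 18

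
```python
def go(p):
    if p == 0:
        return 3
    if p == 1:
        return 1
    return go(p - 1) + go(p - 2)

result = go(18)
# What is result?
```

Build up from base cases: go(0)=3, go(1)=1, go(2)=4, go(3)=5, go(4)=9, go(5)=14, go(6)=23, ..., go(18)=7375

Answer: 7375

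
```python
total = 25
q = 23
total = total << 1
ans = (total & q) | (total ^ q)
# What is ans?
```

Trace:
`total = 25` → total = 25
`q = 23` → q = 23
`total = total << 1` → total = 50
`ans = (total & q) | (total ^ q)` → ans = 55
So ans = 55

Answer: 55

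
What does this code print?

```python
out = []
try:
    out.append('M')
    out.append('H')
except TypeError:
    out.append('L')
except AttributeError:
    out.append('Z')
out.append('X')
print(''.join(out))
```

Execution trace: 'M' (try body) → 'H' (try body, no exception) → 'X' (after the try/except). Output: MHX

Answer: MHX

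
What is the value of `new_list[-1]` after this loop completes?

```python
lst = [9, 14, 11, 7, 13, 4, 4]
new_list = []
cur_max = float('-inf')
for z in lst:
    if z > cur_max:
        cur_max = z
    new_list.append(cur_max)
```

Running max ends at 14
`new_list` takes the values: [] → [9] → [9, 14] → [9, 14, 14] → [9, 14, 14, 14] → [9, 14, 14, 14, 14] → [9, 14, 14, 14, 14, 14] → [9, 14, 14, 14, 14, 14, 14]
So `new_list[-1]` = 14

Answer: 14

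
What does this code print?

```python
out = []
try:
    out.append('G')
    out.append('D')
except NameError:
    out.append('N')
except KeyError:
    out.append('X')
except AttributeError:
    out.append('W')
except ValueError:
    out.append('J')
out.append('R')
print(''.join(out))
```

Execution trace: 'G' (try body) → 'D' (try body, no exception) → 'R' (after the try/except). Output: GDR

Answer: GDR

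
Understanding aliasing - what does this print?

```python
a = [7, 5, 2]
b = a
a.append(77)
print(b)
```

Key concept: basic list aliasing.
Step by step:
`a = [7, 5, 2]` → a = [7, 5, 2]
`b = a` → b = [7, 5, 2] (same object as a)
`a.append(77)` → a = [7, 5, 2, 77] (same object as b); b = [7, 5, 2, 77] (same object as a)
`print(b)` → prints [7, 5, 2, 77]

Answer: [7, 5, 2, 77]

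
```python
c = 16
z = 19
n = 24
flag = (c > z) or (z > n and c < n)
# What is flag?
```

Trace:
`c = 16` → c = 16
`z = 19` → z = 19
`n = 24` → n = 24
`flag = (c > z) or (z > n and c < n)` → flag = False
So flag = False

Answer: False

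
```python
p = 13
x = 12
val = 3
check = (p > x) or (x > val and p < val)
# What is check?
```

Trace:
`p = 13` → p = 13
`x = 12` → x = 12
`val = 3` → val = 3
`check = (p > x) or (x > val and p < val)` → check = True
So check = True

Answer: True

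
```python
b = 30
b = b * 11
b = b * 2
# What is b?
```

Trace:
`b = 30` → b = 30
`b = b * 11` → b = 330
`b = b * 2` → b = 660
So b = 660

Answer: 660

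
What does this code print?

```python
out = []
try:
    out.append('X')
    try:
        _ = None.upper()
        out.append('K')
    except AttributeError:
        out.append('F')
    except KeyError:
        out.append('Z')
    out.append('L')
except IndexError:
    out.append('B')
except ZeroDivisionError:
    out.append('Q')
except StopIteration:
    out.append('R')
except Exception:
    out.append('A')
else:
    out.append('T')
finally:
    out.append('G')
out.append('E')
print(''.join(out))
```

Execution trace: 'X' (try body) → 'F' (inner except AttributeError) → 'L' (try body, no exception) → 'T' (else) → 'G' (finally) → 'E' (after the try/except). Output: XFLTGE

Answer: XFLTGE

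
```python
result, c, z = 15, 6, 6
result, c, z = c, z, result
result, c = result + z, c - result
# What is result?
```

Trace:
`result, c, z = 15, 6, 6` → result = 15; c = 6; z = 6
`result, c, z = c, z, result` → result = 6; c = 6; z = 15
`result, c = result + z, c - result` → result = 21; c = 0
So result = 21

Answer: 21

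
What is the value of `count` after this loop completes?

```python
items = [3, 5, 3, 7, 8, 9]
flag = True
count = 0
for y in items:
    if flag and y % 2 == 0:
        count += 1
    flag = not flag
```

Count even values at even positions
`count` takes the values: 0 → 1

Answer: 1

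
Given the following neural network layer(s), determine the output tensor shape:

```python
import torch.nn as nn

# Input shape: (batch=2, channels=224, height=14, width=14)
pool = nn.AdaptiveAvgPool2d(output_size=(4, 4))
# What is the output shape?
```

Input: (2, 224, 14, 14) -> Output: (2, 224, 4, 4)

Answer: (2, 224, 4, 4)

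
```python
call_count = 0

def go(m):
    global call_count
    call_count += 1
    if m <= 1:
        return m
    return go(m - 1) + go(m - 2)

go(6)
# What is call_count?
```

Calls(m) = 1 + Calls(m-1) + Calls(m-2); Calls(0)=Calls(1)=1. For m=6 this gives 25.

Answer: 25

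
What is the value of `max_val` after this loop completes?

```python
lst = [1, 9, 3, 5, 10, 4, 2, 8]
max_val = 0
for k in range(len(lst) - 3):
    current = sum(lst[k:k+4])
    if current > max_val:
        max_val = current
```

Max sum of 4-element window in [1, 9, 3, 5, 10, 4, 2, 8]
`max_val` takes the values: 0 → 18 → 27

Answer: 27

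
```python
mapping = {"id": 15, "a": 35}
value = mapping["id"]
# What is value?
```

Trace:
`mapping = {"id": 15, "a": 35}` → mapping = {'id': 15, 'a': 35}
`value = mapping["id"]` → value = 15
So value = 15

Answer: 15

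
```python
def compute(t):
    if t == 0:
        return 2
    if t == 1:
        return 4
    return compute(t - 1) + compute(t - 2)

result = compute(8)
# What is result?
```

Build up from base cases: compute(0)=2, compute(1)=4, compute(2)=6, compute(3)=10, compute(4)=16, compute(5)=26, compute(6)=42, ..., compute(8)=110

Answer: 110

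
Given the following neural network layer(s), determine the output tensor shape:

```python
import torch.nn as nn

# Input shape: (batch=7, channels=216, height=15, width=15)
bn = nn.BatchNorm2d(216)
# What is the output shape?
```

Input: (7, 216, 15, 15) -> Output: (7, 216, 15, 15)

Answer: (7, 216, 15, 15)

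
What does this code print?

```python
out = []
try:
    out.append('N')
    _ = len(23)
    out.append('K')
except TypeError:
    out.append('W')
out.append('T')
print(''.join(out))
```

Execution trace: 'N' (try body) → 'W' (except TypeError) → 'T' (after the try/except). Output: NWT

Answer: NWT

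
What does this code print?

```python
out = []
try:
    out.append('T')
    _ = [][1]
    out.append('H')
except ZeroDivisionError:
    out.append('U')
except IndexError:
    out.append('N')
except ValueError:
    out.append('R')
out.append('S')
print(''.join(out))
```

Execution trace: 'T' (try body) → 'N' (except IndexError) → 'S' (after the try/except). Output: TNS

Answer: TNS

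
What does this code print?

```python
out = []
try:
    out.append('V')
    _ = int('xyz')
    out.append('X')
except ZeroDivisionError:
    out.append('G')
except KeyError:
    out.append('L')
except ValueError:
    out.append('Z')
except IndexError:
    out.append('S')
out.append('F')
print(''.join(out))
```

Execution trace: 'V' (try body) → 'Z' (except ValueError) → 'F' (after the try/except). Output: VZF

Answer: VZF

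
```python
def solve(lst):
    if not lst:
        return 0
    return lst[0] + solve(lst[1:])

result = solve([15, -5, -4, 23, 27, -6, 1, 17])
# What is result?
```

15 + (-5) + (-4) + 23 + 27 + (-6) + 1 + 17 + 0 = 68

Answer: 68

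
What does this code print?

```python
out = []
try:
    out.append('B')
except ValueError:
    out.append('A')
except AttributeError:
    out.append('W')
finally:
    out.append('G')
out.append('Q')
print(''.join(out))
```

Execution trace: 'B' (try body, no exception) → 'G' (finally) → 'Q' (after the try/except). Output: BGQ

Answer: BGQ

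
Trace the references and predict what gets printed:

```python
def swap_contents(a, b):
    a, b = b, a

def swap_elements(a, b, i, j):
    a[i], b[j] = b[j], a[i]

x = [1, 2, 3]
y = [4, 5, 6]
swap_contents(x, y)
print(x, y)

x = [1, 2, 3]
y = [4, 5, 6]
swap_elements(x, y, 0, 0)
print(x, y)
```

Key concept: parameter rebinding vs mutation.
Step by step:
`x = [1, 2, 3]` → x = [1, 2, 3]
`y = [4, 5, 6]` → y = [4, 5, 6]
`swap_contents(x, y)` → no visible change to tracked variables
`print(x, y)` → prints [1, 2, 3] [4, 5, 6]
`x = [1, 2, 3]` → x = [1, 2, 3]
`y = [4, 5, 6]` → y = [4, 5, 6]
`swap_elements(x, y, 0, 0)` → x = [4, 2, 3]; y = [1, 5, 6]
`print(x, y)` → prints [4, 2, 3] [1, 5, 6]

Answer:
[1, 2, 3] [4, 5, 6]
[4, 2, 3] [1, 5, 6]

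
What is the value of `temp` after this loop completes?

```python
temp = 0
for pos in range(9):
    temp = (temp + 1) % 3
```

Increment mod 3, 9 times = 0
`temp` takes the values: 0 → 1 → 2 → 0 → 1 → 2 → 0 → 1 → 2 → 0

Answer: 0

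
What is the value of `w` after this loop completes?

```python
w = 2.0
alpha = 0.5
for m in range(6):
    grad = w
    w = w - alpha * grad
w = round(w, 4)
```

Gradient descent: w = 2.0 * (1 - 0.5)^6
`w` takes the values: 2.0 → 1.0 → 0.5 → 0.25 → 0.125 → 0.0625 → 0.03125 → 0.0312

Answer: 0.0312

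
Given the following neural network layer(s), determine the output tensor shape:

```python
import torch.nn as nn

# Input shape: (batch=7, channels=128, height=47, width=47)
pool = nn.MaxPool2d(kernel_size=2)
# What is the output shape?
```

Input: (7, 128, 47, 47) -> Output: (7, 128, 23, 23)

Answer: (7, 128, 23, 23)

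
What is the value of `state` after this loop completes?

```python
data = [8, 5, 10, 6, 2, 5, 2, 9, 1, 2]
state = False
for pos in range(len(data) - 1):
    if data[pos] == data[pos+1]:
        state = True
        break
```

Check consecutive duplicates in [8, 5, 10, 6, 2, 5, 2, 9, 1, 2]
`state` takes the values: False

Answer: False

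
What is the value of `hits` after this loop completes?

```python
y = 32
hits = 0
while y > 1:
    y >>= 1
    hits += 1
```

Count right shifts until 1
`hits` takes the values: 0 → 1 → 2 → 3 → 4 → 5

Answer: 5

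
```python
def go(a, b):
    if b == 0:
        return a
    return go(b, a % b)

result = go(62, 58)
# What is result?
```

go(62, 58) -> go(58, 4) -> go(4, 2) -> go(2, 0) -> 2

Answer: 2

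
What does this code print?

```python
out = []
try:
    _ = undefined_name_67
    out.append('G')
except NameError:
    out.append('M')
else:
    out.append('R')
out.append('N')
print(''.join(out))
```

Execution trace: 'M' (except NameError) → 'N' (after the try/except). Output: MN

Answer: MN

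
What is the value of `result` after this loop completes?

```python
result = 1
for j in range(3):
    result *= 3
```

3^3 = 27
`result` takes the values: 1 → 3 → 9 → 27

Answer: 27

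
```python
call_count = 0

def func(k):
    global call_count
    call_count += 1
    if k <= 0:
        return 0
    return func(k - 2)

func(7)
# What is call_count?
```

Linear recursion stepping by 2: 5 calls from k=7 down to ≤0.

Answer: 5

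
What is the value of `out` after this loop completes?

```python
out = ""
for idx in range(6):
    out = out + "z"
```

Repeat 'z' 6 times
`out` takes the values: "" → "z" → "zz" → "zzz" → "zzzz" → "zzzzz" → "zzzzzz"

Answer: "zzzzzz"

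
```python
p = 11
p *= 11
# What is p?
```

Trace:
`p = 11` → p = 11
`p *= 11` → p = 121
So p = 121

Answer: 121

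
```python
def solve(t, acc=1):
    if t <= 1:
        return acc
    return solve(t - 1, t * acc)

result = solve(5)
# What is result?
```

Accumulator trace (n, acc): (5, 1) -> (4, 5) -> (3, 20) -> (2, 60) -> (1, 120) -> return 120

Answer: 120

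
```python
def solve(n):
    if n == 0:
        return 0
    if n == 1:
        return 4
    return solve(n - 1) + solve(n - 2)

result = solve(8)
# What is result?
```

Build up from base cases: solve(0)=0, solve(1)=4, solve(2)=4, solve(3)=8, solve(4)=12, solve(5)=20, solve(6)=32, ..., solve(8)=84

Answer: 84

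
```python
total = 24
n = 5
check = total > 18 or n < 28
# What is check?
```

Trace:
`total = 24` → total = 24
`n = 5` → n = 5
`check = total > 18 or n < 28` → check = True
So check = True

Answer: True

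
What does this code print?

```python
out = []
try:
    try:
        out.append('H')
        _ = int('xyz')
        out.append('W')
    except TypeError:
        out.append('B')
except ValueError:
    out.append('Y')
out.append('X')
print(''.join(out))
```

Execution trace: 'H' (inner try body) → 'Y' (outer except ValueError) → 'X' (after the try/except). Output: HYX

Answer: HYX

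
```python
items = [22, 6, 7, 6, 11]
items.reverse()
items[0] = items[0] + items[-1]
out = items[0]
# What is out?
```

Trace:
`items = [22, 6, 7, 6, 11]` → items = [22, 6, 7, 6, 11]
`items.reverse()` → items = [11, 6, 7, 6, 22]
`items[0] = items[0] + items[-1]` → items = [33, 6, 7, 6, 22]
`out = items[0]` → out = 33
So out = 33

Answer: 33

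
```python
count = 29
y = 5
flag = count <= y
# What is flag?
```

Trace:
`count = 29` → count = 29
`y = 5` → y = 5
`flag = count <= y` → flag = False
So flag = False

Answer: False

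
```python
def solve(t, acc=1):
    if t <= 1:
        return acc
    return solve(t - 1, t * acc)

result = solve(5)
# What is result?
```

Accumulator trace (n, acc): (5, 1) -> (4, 5) -> (3, 20) -> (2, 60) -> (1, 120) -> return 120

Answer: 120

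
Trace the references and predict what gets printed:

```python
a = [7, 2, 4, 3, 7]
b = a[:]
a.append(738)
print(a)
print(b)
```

Key concept: slice [:] creates copy.
Step by step:
`a = [7, 2, 4, 3, 7]` → a = [7, 2, 4, 3, 7]
`b = a[:]` → b = [7, 2, 4, 3, 7]
`a.append(738)` → a = [7, 2, 4, 3, 7, 738]
`print(a)` → prints [7, 2, 4, 3, 7, 738]
`print(b)` → prints [7, 2, 4, 3, 7]

Answer:
[7, 2, 4, 3, 7, 738]
[7, 2, 4, 3, 7]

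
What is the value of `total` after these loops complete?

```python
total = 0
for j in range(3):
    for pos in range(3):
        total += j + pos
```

Sum of all j+pos for j,pos in 3x3
`total` takes the values: 0 → 1 → 3 → 4 → 6 → 9 → 11 → 14 → 18

Answer: 18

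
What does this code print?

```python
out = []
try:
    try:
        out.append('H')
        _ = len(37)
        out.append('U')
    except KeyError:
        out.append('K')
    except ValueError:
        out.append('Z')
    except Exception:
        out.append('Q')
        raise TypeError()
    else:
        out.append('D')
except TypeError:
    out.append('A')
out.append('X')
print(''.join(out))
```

Execution trace: 'H' (try body) → 'Q' (except Exception) → 'A' (outer except TypeError) → 'X' (after the try/except). Output: HQAX

Answer: HQAX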